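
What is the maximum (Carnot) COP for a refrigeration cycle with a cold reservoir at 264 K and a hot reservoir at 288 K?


dT = 288 - 264 = 24 K
COP_carnot = T_cold / dT = 264 / 24
COP_carnot = 11.0

11.0


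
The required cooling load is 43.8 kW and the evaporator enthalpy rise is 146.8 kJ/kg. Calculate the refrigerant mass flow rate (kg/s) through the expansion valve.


m_dot = Q / dh
m_dot = 43.8 / 146.8
m_dot = 0.2984 kg/s

0.2984


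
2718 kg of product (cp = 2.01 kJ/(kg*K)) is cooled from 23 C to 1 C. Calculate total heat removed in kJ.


dT = 23 - (1) = 22 K
Q = m * cp * dT = 2718 * 2.01 * 22
Q = 120190 kJ

120190


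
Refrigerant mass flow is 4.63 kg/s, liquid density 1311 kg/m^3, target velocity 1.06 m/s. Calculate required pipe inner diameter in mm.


A = m_dot / (rho * v) = 4.63 / (1311 * 1.06) = 0.003331750212 m^2
d = sqrt(4*A/pi) * 1000
d = 65.1 mm

65.1


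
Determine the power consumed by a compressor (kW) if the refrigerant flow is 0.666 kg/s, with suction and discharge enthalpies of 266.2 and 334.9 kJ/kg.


dh = 334.9 - 266.2 = 68.7 kJ/kg
W = m_dot * dh = 0.666 * 68.7 = 45.75 kW

45.75


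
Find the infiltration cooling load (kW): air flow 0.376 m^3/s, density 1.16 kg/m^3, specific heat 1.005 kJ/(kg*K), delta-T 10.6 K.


Q = V_dot * rho * cp * dT
Q = 0.376 * 1.16 * 1.005 * 10.6
Q = 4.646 kW

4.646


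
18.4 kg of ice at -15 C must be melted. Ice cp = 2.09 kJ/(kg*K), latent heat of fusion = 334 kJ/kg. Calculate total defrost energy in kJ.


Sensible heat = cp * dT = 2.09 * 15 = 31.35 kJ/kg
Total per kg = 31.35 + 334 = 365.35 kJ/kg
Q = m * total = 18.4 * 365.35
Q = 6722.4 kJ

6722.4


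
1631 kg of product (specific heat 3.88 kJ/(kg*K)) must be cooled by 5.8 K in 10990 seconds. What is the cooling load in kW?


Q = m * cp * dT / t
Q = 1631 * 3.88 * 5.8 / 10990
Q = 3.34 kW

3.34


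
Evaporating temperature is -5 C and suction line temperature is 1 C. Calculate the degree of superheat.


Superheat = T_suction - T_evap
Superheat = 1 - (-5)
Superheat = 6 K

6


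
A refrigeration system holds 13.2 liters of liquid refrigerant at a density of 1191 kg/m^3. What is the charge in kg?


Charge = V * rho / 1000
Charge = 13.2 * 1191 / 1000
Charge = 15.72 kg

15.72


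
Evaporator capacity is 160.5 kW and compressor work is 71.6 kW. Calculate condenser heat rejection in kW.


Q_cond = Q_evap + W
Q_cond = 160.5 + 71.6
Q_cond = 232.1 kW

232.1


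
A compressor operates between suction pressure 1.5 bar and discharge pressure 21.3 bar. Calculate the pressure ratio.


PR = P_high / P_low
PR = 21.3 / 1.5
PR = 14.2

14.2


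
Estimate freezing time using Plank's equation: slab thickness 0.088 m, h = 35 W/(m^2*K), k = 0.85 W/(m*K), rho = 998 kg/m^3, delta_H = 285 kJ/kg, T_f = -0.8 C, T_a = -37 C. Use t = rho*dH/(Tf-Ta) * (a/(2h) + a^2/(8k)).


dT = -0.8 - (-37) = 36.2 K
term1 = a/(2h) = 0.088/(2*35) = 0.001257142857
term2 = a^2/(8k) = 0.088^2/(8*0.85) = 0.001138823529
t = rho*dH*1000/dT * (term1 + term2)
t = 998*285*1000/36.2 * (0.001257142857 + 0.001138823529)
t = 18826 s

18826


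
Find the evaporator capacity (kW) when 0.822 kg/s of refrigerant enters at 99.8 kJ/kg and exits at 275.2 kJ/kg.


dh = 275.2 - 99.8 = 175.4 kJ/kg
Q_evap = m_dot * dh = 0.822 * 175.4
Q_evap = 144.18 kW

144.18


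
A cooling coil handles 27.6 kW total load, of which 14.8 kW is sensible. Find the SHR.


SHR = Q_sensible / Q_total
SHR = 14.8 / 27.6
SHR = 0.536

0.536


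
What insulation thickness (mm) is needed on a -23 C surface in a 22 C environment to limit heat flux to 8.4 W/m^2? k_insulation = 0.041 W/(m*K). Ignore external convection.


dT = 22 - (-23) = 45 K
thickness = k * dT / q_max * 1000
thickness = 0.041 * 45 / 8.4 * 1000
thickness = 219.6 mm

219.6


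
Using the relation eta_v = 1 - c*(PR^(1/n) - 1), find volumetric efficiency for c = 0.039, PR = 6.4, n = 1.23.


PR^(1/n) = 6.4^(1/1.23) = 4.52304463
eta_v = 1 - 0.039 * (4.52304463 - 1)
eta_v = 0.8626

0.8626


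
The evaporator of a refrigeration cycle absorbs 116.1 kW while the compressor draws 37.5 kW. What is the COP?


COP = Q_evap / W
COP = 116.1 / 37.5
COP = 3.096

3.096


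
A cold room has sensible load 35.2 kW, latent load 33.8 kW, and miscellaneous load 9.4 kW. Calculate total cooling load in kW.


Q_total = Q_s + Q_l + Q_misc
Q_total = 35.2 + 33.8 + 9.4
Q_total = 78.4 kW

78.4


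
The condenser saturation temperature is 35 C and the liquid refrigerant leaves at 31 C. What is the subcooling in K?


Subcooling = T_cond - T_liquid
Subcooling = 35 - 31
Subcooling = 4 K

4


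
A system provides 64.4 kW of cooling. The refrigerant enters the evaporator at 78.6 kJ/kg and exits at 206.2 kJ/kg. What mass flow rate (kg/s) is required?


dh = 206.2 - 78.6 = 127.6 kJ/kg
m_dot = Q / dh = 64.4 / 127.6 = 0.5047 kg/s

0.5047


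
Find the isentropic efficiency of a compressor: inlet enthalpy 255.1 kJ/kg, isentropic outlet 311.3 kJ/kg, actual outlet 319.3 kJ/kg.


dh_ideal = 311.3 - 255.1 = 56.2 kJ/kg
dh_actual = 319.3 - 255.1 = 64.2 kJ/kg
eta_s = dh_ideal / dh_actual = 56.2 / 64.2
eta_s = 0.8754

0.8754


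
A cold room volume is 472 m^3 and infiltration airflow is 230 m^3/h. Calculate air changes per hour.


ACH = flow / volume
ACH = 230 / 472
ACH = 0.487

0.487


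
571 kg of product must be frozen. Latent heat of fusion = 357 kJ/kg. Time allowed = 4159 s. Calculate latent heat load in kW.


Q_lat = m * h_fg / t
Q_lat = 571 * 357 / 4159
Q_lat = 49.01 kW

49.01


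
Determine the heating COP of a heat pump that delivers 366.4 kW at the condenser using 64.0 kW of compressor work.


COP_hp = Q_cond / W
COP_hp = 366.4 / 64.0
COP_hp = 5.725

5.725


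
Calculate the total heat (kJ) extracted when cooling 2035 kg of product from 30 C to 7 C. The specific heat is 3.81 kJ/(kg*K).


dT = 30 - (7) = 23 K
Q = m * cp * dT = 2035 * 3.81 * 23
Q = 178327 kJ

178327


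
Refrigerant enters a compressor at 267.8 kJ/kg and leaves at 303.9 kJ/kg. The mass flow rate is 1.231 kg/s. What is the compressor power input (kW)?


dh = 303.9 - 267.8 = 36.1 kJ/kg
W = m_dot * dh = 1.231 * 36.1 = 44.44 kW

44.44


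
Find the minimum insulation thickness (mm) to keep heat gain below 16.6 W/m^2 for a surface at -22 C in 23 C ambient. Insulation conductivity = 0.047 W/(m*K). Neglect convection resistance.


dT = 23 - (-22) = 45 K
thickness = k * dT / q_max * 1000
thickness = 0.047 * 45 / 16.6 * 1000
thickness = 127.4 mm

127.4


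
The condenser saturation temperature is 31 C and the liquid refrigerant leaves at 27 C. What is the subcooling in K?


Subcooling = T_cond - T_liquid
Subcooling = 31 - 27
Subcooling = 4 K

4


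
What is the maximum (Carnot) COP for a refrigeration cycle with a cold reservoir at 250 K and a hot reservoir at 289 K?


dT = 289 - 250 = 39 K
COP_carnot = T_cold / dT = 250 / 39
COP_carnot = 6.41

6.41


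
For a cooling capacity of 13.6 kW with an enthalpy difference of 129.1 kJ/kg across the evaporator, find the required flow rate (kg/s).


m_dot = Q / dh
m_dot = 13.6 / 129.1
m_dot = 0.1053 kg/s

0.1053


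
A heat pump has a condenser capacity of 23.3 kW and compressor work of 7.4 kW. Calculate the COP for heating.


COP_hp = Q_cond / W
COP_hp = 23.3 / 7.4
COP_hp = 3.149

3.149


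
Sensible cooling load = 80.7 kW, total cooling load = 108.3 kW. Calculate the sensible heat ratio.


SHR = Q_sensible / Q_total
SHR = 80.7 / 108.3
SHR = 0.745

0.745


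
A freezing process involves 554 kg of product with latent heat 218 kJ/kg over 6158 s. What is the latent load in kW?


Q_lat = m * h_fg / t
Q_lat = 554 * 218 / 6158
Q_lat = 19.61 kW

19.61


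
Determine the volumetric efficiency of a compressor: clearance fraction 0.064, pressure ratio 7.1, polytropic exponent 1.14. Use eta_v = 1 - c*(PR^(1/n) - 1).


PR^(1/n) = 7.1^(1/1.14) = 5.58107488
eta_v = 1 - 0.064 * (5.58107488 - 1)
eta_v = 0.7068

0.7068


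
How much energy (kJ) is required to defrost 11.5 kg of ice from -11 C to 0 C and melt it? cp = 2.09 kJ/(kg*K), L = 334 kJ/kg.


Sensible heat = cp * dT = 2.09 * 11 = 22.99 kJ/kg
Total per kg = 22.99 + 334 = 356.99 kJ/kg
Q = m * total = 11.5 * 356.99
Q = 4105.4 kJ

4105.4


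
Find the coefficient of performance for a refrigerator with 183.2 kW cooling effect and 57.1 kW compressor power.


COP = Q_evap / W
COP = 183.2 / 57.1
COP = 3.208

3.208


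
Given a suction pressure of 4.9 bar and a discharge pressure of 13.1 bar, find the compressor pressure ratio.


PR = P_high / P_low
PR = 13.1 / 4.9
PR = 2.673

2.673


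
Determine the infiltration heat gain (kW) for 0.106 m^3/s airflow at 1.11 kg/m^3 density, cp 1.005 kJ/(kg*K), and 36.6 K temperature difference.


Q = V_dot * rho * cp * dT
Q = 0.106 * 1.11 * 1.005 * 36.6
Q = 4.328 kW

4.328


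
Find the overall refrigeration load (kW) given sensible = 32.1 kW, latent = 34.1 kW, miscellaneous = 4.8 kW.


Q_total = Q_s + Q_l + Q_misc
Q_total = 32.1 + 34.1 + 4.8
Q_total = 71.0 kW

71.0


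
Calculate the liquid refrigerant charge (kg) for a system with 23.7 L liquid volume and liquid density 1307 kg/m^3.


Charge = V * rho / 1000
Charge = 23.7 * 1307 / 1000
Charge = 30.98 kg

30.98


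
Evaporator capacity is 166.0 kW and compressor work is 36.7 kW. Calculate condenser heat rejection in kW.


Q_cond = Q_evap + W
Q_cond = 166.0 + 36.7
Q_cond = 202.7 kW

202.7


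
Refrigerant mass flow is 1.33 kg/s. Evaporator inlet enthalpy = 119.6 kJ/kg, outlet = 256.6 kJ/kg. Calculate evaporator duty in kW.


dh = 256.6 - 119.6 = 137.0 kJ/kg
Q_evap = m_dot * dh = 1.33 * 137.0
Q_evap = 182.21 kW

182.21


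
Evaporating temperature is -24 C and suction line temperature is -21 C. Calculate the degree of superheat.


Superheat = T_suction - T_evap
Superheat = -21 - (-24)
Superheat = 3 K

3


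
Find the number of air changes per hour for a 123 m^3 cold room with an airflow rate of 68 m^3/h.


ACH = flow / volume
ACH = 68 / 123
ACH = 0.553

0.553


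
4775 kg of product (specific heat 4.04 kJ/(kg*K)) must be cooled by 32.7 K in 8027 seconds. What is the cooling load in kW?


Q = m * cp * dT / t
Q = 4775 * 4.04 * 32.7 / 8027
Q = 78.587 kW

78.587


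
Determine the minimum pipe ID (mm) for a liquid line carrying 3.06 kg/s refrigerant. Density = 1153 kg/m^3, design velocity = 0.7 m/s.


A = m_dot / (rho * v) = 3.06 / (1153 * 0.7) = 0.003791351753 m^2
d = sqrt(4*A/pi) * 1000
d = 69.5 mm

69.5


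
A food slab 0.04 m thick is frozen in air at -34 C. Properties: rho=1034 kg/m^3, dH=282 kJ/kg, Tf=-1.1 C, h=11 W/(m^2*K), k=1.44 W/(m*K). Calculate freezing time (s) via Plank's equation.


dT = -1.1 - (-34) = 32.9 K
term1 = a/(2h) = 0.04/(2*11) = 0.001818181818
term2 = a^2/(8k) = 0.04^2/(8*1.44) = 0.0001388888889
t = rho*dH*1000/dT * (term1 + term2)
t = 1034*282*1000/32.9 * (0.001818181818 + 0.0001388888889)
t = 17345 s

17345


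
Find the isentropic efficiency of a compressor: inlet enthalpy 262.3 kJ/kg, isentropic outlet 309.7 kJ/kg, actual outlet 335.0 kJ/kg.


dh_ideal = 309.7 - 262.3 = 47.4 kJ/kg
dh_actual = 335.0 - 262.3 = 72.7 kJ/kg
eta_s = dh_ideal / dh_actual = 47.4 / 72.7
eta_s = 0.652

0.652


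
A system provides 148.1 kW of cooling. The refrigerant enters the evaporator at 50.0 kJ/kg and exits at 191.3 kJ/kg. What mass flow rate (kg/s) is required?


dh = 191.3 - 50.0 = 141.3 kJ/kg
m_dot = Q / dh = 148.1 / 141.3 = 1.0481 kg/s

1.0481


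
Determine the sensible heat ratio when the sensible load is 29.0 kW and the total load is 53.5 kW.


SHR = Q_sensible / Q_total
SHR = 29.0 / 53.5
SHR = 0.542

0.542


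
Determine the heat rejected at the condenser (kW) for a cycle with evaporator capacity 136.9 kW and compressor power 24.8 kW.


Q_cond = Q_evap + W
Q_cond = 136.9 + 24.8
Q_cond = 161.7 kW

161.7


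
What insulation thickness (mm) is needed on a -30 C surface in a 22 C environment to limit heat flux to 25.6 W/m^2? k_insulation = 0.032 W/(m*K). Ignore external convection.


dT = 22 - (-30) = 52 K
thickness = k * dT / q_max * 1000
thickness = 0.032 * 52 / 25.6 * 1000
thickness = 65.0 mm

65.0


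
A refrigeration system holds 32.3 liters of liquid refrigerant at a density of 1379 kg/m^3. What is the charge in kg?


Charge = V * rho / 1000
Charge = 32.3 * 1379 / 1000
Charge = 44.54 kg

44.54


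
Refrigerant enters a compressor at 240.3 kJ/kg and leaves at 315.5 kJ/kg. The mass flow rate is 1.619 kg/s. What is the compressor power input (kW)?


dh = 315.5 - 240.3 = 75.2 kJ/kg
W = m_dot * dh = 1.619 * 75.2 = 121.75 kW

121.75


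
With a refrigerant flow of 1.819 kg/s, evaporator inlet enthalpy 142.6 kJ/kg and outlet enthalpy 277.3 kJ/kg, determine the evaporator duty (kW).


dh = 277.3 - 142.6 = 134.7 kJ/kg
Q_evap = m_dot * dh = 1.819 * 134.7
Q_evap = 245.02 kW

245.02


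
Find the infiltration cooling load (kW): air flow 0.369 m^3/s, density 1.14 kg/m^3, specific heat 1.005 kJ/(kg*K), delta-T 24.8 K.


Q = V_dot * rho * cp * dT
Q = 0.369 * 1.14 * 1.005 * 24.8
Q = 10.485 kW

10.485


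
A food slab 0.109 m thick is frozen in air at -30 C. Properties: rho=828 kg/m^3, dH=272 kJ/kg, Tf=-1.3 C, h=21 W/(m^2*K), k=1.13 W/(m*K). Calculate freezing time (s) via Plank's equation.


dT = -1.3 - (-30) = 28.7 K
term1 = a/(2h) = 0.109/(2*21) = 0.002595238095
term2 = a^2/(8k) = 0.109^2/(8*1.13) = 0.001314269912
t = rho*dH*1000/dT * (term1 + term2)
t = 828*272*1000/28.7 * (0.002595238095 + 0.001314269912)
t = 30679 s

30679


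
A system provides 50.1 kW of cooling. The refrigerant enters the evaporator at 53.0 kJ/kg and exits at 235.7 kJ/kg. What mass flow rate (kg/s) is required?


dh = 235.7 - 53.0 = 182.7 kJ/kg
m_dot = Q / dh = 50.1 / 182.7 = 0.2742 kg/s

0.2742


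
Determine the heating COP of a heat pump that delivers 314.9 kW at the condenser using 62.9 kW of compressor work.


COP_hp = Q_cond / W
COP_hp = 314.9 / 62.9
COP_hp = 5.006

5.006


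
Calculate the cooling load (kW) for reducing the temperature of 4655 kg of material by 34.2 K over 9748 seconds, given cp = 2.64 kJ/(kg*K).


Q = m * cp * dT / t
Q = 4655 * 2.64 * 34.2 / 9748
Q = 43.116 kW

43.116


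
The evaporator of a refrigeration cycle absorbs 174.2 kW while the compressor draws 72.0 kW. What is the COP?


COP = Q_evap / W
COP = 174.2 / 72.0
COP = 2.419

2.419


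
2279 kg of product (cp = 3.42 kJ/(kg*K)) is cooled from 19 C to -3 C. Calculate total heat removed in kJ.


dT = 19 - (-3) = 22 K
Q = m * cp * dT = 2279 * 3.42 * 22
Q = 171472 kJ

171472


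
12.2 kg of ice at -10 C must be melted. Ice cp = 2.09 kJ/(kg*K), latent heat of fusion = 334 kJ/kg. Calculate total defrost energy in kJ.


Sensible heat = cp * dT = 2.09 * 10 = 20.9 kJ/kg
Total per kg = 20.9 + 334 = 354.9 kJ/kg
Q = m * total = 12.2 * 354.9
Q = 4329.8 kJ

4329.8


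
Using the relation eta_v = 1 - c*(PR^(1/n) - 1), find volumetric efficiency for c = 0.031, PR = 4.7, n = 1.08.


PR^(1/n) = 4.7^(1/1.08) = 4.1909534
eta_v = 1 - 0.031 * (4.1909534 - 1)
eta_v = 0.9011

0.9011


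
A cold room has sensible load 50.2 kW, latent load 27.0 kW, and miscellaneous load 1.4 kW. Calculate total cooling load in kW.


Q_total = Q_s + Q_l + Q_misc
Q_total = 50.2 + 27.0 + 1.4
Q_total = 78.6 kW

78.6


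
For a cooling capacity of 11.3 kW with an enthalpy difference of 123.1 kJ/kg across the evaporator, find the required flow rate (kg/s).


m_dot = Q / dh
m_dot = 11.3 / 123.1
m_dot = 0.0918 kg/s

0.0918


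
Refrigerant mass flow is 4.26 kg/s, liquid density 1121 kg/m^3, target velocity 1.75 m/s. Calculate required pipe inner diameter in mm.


A = m_dot / (rho * v) = 4.26 / (1121 * 1.75) = 0.002171530521 m^2
d = sqrt(4*A/pi) * 1000
d = 52.6 mm

52.6


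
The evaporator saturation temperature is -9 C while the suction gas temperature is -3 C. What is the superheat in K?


Superheat = T_suction - T_evap
Superheat = -3 - (-9)
Superheat = 6 K

6


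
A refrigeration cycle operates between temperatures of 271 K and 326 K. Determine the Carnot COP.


dT = 326 - 271 = 55 K
COP_carnot = T_cold / dT = 271 / 55
COP_carnot = 4.927

4.927


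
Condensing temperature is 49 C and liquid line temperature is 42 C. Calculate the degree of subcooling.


Subcooling = T_cond - T_liquid
Subcooling = 49 - 42
Subcooling = 7 K

7


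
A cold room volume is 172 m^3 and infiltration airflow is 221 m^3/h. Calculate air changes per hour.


ACH = flow / volume
ACH = 221 / 172
ACH = 1.285

1.285


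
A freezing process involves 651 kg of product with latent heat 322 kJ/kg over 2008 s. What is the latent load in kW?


Q_lat = m * h_fg / t
Q_lat = 651 * 322 / 2008
Q_lat = 104.39 kW

104.39


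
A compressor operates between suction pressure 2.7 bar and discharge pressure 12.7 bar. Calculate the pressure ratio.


PR = P_high / P_low
PR = 12.7 / 2.7
PR = 4.704

4.704


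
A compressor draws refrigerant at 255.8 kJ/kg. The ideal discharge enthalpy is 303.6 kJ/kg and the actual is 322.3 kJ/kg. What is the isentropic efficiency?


dh_ideal = 303.6 - 255.8 = 47.8 kJ/kg
dh_actual = 322.3 - 255.8 = 66.5 kJ/kg
eta_s = dh_ideal / dh_actual = 47.8 / 66.5
eta_s = 0.7188

0.7188


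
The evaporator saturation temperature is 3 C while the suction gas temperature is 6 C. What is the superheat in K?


Superheat = T_suction - T_evap
Superheat = 6 - (3)
Superheat = 3 K

3


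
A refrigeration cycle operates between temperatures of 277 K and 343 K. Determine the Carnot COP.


dT = 343 - 277 = 66 K
COP_carnot = T_cold / dT = 277 / 66
COP_carnot = 4.197

4.197


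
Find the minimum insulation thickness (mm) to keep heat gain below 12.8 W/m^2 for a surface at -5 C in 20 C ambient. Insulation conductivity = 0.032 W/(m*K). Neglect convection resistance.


dT = 20 - (-5) = 25 K
thickness = k * dT / q_max * 1000
thickness = 0.032 * 25 / 12.8 * 1000
thickness = 62.5 mm

62.5


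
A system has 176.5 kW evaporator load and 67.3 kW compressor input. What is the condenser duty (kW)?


Q_cond = Q_evap + W
Q_cond = 176.5 + 67.3
Q_cond = 243.8 kW

243.8


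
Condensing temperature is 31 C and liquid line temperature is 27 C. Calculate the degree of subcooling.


Subcooling = T_cond - T_liquid
Subcooling = 31 - 27
Subcooling = 4 K

4


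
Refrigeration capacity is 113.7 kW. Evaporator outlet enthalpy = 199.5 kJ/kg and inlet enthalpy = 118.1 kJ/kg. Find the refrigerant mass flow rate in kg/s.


dh = 199.5 - 118.1 = 81.4 kJ/kg
m_dot = Q / dh = 113.7 / 81.4 = 1.3968 kg/s

1.3968


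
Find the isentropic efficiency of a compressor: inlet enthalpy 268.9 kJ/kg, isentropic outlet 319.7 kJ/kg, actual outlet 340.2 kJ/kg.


dh_ideal = 319.7 - 268.9 = 50.8 kJ/kg
dh_actual = 340.2 - 268.9 = 71.3 kJ/kg
eta_s = dh_ideal / dh_actual = 50.8 / 71.3
eta_s = 0.7125

0.7125


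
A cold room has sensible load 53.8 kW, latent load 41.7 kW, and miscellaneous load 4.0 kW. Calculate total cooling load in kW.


Q_total = Q_s + Q_l + Q_misc
Q_total = 53.8 + 41.7 + 4.0
Q_total = 99.5 kW

99.5


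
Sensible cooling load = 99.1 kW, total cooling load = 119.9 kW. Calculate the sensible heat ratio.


SHR = Q_sensible / Q_total
SHR = 99.1 / 119.9
SHR = 0.827

0.827


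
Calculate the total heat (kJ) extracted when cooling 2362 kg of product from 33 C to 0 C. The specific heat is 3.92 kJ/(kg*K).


dT = 33 - (0) = 33 K
Q = m * cp * dT = 2362 * 3.92 * 33
Q = 305548 kJ

305548


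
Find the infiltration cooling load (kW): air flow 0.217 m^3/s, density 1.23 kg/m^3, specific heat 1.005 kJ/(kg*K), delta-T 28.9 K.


Q = V_dot * rho * cp * dT
Q = 0.217 * 1.23 * 1.005 * 28.9
Q = 7.752 kW

7.752


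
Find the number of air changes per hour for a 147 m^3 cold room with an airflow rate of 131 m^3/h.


ACH = flow / volume
ACH = 131 / 147
ACH = 0.891

0.891


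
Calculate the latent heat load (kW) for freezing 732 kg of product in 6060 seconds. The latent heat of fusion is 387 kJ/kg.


Q_lat = m * h_fg / t
Q_lat = 732 * 387 / 6060
Q_lat = 46.75 kW

46.75


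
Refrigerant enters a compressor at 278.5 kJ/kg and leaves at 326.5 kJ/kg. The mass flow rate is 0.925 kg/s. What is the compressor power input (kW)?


dh = 326.5 - 278.5 = 48.0 kJ/kg
W = m_dot * dh = 0.925 * 48.0 = 44.4 kW

44.4


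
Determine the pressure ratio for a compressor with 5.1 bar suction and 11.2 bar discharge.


PR = P_high / P_low
PR = 11.2 / 5.1
PR = 2.196

2.196


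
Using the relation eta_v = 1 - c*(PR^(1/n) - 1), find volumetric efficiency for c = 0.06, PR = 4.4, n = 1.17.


PR^(1/n) = 4.4^(1/1.17) = 3.54780346
eta_v = 1 - 0.06 * (3.54780346 - 1)
eta_v = 0.8471

0.8471


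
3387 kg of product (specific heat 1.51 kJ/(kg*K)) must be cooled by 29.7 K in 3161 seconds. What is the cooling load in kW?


Q = m * cp * dT / t
Q = 3387 * 1.51 * 29.7 / 3161
Q = 48.053 kW

48.053


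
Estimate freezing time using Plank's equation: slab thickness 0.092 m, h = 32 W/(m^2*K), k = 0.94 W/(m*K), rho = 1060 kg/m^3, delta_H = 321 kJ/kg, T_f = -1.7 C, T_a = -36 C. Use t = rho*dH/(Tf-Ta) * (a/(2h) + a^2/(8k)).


dT = -1.7 - (-36) = 34.3 K
term1 = a/(2h) = 0.092/(2*32) = 0.0014375
term2 = a^2/(8k) = 0.092^2/(8*0.94) = 0.001125531915
t = rho*dH*1000/dT * (term1 + term2)
t = 1060*321*1000/34.3 * (0.0014375 + 0.001125531915)
t = 25426 s

25426


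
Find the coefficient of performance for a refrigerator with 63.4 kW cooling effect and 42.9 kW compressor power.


COP = Q_evap / W
COP = 63.4 / 42.9
COP = 1.478

1.478


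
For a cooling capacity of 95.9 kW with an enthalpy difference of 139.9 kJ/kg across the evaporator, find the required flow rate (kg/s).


m_dot = Q / dh
m_dot = 95.9 / 139.9
m_dot = 0.6855 kg/s

0.6855


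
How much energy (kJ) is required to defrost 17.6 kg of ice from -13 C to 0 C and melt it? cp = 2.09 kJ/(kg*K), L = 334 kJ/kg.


Sensible heat = cp * dT = 2.09 * 13 = 27.17 kJ/kg
Total per kg = 27.17 + 334 = 361.17 kJ/kg
Q = m * total = 17.6 * 361.17
Q = 6356.6 kJ

6356.6


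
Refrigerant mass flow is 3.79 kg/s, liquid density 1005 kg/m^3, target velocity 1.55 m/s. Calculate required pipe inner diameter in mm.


A = m_dot / (rho * v) = 3.79 / (1005 * 1.55) = 0.002432996309 m^2
d = sqrt(4*A/pi) * 1000
d = 55.7 mm

55.7


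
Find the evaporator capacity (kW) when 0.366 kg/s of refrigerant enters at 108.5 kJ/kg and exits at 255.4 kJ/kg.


dh = 255.4 - 108.5 = 146.9 kJ/kg
Q_evap = m_dot * dh = 0.366 * 146.9
Q_evap = 53.77 kW

53.77


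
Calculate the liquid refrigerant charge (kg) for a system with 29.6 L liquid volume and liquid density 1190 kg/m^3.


Charge = V * rho / 1000
Charge = 29.6 * 1190 / 1000
Charge = 35.22 kg

35.22


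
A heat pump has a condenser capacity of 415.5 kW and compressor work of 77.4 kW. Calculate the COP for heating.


COP_hp = Q_cond / W
COP_hp = 415.5 / 77.4
COP_hp = 5.368

5.368


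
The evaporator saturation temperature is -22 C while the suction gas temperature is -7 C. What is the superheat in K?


Superheat = T_suction - T_evap
Superheat = -7 - (-22)
Superheat = 15 K

15


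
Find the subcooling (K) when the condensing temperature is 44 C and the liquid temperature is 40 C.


Subcooling = T_cond - T_liquid
Subcooling = 44 - 40
Subcooling = 4 K

4


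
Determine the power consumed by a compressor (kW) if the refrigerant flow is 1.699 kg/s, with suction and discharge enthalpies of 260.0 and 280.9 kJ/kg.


dh = 280.9 - 260.0 = 20.9 kJ/kg
W = m_dot * dh = 1.699 * 20.9 = 35.51 kW

35.51


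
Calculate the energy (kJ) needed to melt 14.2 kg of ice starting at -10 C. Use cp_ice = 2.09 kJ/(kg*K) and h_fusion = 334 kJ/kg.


Sensible heat = cp * dT = 2.09 * 10 = 20.9 kJ/kg
Total per kg = 20.9 + 334 = 354.9 kJ/kg
Q = m * total = 14.2 * 354.9
Q = 5039.6 kJ

5039.6


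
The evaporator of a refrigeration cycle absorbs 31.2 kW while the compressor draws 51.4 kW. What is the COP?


COP = Q_evap / W
COP = 31.2 / 51.4
COP = 0.607

0.607


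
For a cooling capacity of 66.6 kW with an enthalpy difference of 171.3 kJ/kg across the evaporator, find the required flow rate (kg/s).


m_dot = Q / dh
m_dot = 66.6 / 171.3
m_dot = 0.3888 kg/s

0.3888


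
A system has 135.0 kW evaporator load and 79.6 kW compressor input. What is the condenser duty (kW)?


Q_cond = Q_evap + W
Q_cond = 135.0 + 79.6
Q_cond = 214.6 kW

214.6


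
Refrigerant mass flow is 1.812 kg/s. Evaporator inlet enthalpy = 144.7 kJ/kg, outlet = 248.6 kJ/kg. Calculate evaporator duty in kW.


dh = 248.6 - 144.7 = 103.9 kJ/kg
Q_evap = m_dot * dh = 1.812 * 103.9
Q_evap = 188.27 kW

188.27


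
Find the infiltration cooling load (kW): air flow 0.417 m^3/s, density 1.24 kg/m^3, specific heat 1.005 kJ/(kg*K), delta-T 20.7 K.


Q = V_dot * rho * cp * dT
Q = 0.417 * 1.24 * 1.005 * 20.7
Q = 10.757 kW

10.757


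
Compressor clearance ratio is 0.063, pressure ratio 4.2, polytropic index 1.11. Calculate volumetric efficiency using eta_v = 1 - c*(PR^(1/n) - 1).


PR^(1/n) = 4.2^(1/1.11) = 3.64322377
eta_v = 1 - 0.063 * (3.64322377 - 1)
eta_v = 0.8335

0.8335


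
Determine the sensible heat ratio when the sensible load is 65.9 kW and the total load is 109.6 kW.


SHR = Q_sensible / Q_total
SHR = 65.9 / 109.6
SHR = 0.601

0.601


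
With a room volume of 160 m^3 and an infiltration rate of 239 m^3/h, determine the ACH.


ACH = flow / volume
ACH = 239 / 160
ACH = 1.494

1.494


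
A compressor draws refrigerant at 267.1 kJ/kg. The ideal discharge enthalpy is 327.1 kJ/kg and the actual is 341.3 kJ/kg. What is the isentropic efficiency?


dh_ideal = 327.1 - 267.1 = 60.0 kJ/kg
dh_actual = 341.3 - 267.1 = 74.2 kJ/kg
eta_s = dh_ideal / dh_actual = 60.0 / 74.2
eta_s = 0.8086

0.8086


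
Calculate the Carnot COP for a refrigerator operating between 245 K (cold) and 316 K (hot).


dT = 316 - 245 = 71 K
COP_carnot = T_cold / dT = 245 / 71
COP_carnot = 3.451

3.451


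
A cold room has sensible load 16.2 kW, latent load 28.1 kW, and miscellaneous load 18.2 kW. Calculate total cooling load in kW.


Q_total = Q_s + Q_l + Q_misc
Q_total = 16.2 + 28.1 + 18.2
Q_total = 62.5 kW

62.5


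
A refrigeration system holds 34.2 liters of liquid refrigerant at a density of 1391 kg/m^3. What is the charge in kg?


Charge = V * rho / 1000
Charge = 34.2 * 1391 / 1000
Charge = 47.57 kg

47.57


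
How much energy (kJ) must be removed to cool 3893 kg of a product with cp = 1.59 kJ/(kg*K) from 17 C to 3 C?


dT = 17 - (3) = 14 K
Q = m * cp * dT = 3893 * 1.59 * 14
Q = 86658 kJ

86658


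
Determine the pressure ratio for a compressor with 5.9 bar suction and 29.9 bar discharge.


PR = P_high / P_low
PR = 29.9 / 5.9
PR = 5.068

5.068


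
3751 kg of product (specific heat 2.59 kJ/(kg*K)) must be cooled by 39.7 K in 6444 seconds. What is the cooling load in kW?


Q = m * cp * dT / t
Q = 3751 * 2.59 * 39.7 / 6444
Q = 59.852 kW

59.852


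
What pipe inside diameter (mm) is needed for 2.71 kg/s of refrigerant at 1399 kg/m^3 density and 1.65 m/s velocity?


A = m_dot / (rho * v) = 2.71 / (1399 * 1.65) = 0.001173998744 m^2
d = sqrt(4*A/pi) * 1000
d = 38.7 mm

38.7


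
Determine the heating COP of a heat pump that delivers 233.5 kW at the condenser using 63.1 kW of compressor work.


COP_hp = Q_cond / W
COP_hp = 233.5 / 63.1
COP_hp = 3.7

3.7


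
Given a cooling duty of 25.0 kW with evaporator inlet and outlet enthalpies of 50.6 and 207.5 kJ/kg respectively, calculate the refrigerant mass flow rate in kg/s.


dh = 207.5 - 50.6 = 156.9 kJ/kg
m_dot = Q / dh = 25.0 / 156.9 = 0.1593 kg/s

0.1593


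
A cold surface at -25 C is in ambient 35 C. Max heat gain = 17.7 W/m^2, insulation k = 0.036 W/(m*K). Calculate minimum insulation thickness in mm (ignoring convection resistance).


dT = 35 - (-25) = 60 K
thickness = k * dT / q_max * 1000
thickness = 0.036 * 60 / 17.7 * 1000
thickness = 122.0 mm

122.0


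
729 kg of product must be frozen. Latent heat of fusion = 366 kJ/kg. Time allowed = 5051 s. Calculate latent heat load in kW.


Q_lat = m * h_fg / t
Q_lat = 729 * 366 / 5051
Q_lat = 52.82 kW

52.82


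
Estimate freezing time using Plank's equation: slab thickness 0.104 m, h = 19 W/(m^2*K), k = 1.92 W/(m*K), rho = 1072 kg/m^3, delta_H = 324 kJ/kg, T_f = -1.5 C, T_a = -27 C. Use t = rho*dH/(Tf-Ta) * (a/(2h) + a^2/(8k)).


dT = -1.5 - (-27) = 25.5 K
term1 = a/(2h) = 0.104/(2*19) = 0.002736842105
term2 = a^2/(8k) = 0.104^2/(8*1.92) = 0.0007041666667
t = rho*dH*1000/dT * (term1 + term2)
t = 1072*324*1000/25.5 * (0.002736842105 + 0.0007041666667)
t = 46869 s

46869


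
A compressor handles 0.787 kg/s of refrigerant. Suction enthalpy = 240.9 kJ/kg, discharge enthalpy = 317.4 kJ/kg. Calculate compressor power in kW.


dh = 317.4 - 240.9 = 76.5 kJ/kg
W = m_dot * dh = 0.787 * 76.5 = 60.21 kW

60.21


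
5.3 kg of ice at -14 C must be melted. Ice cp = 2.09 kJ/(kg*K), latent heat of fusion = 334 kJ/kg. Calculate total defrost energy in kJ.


Sensible heat = cp * dT = 2.09 * 14 = 29.26 kJ/kg
Total per kg = 29.26 + 334 = 363.26 kJ/kg
Q = m * total = 5.3 * 363.26
Q = 1925.3 kJ

1925.3


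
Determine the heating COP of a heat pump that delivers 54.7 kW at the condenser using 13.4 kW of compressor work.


COP_hp = Q_cond / W
COP_hp = 54.7 / 13.4
COP_hp = 4.082

4.082


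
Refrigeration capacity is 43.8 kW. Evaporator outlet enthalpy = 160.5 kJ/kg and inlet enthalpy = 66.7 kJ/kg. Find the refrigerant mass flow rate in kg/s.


dh = 160.5 - 66.7 = 93.8 kJ/kg
m_dot = Q / dh = 43.8 / 93.8 = 0.467 kg/s

0.467


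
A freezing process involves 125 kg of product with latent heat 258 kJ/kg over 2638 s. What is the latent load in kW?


Q_lat = m * h_fg / t
Q_lat = 125 * 258 / 2638
Q_lat = 12.23 kW

12.23


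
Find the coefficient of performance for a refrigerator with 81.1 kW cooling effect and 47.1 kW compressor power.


COP = Q_evap / W
COP = 81.1 / 47.1
COP = 1.722

1.722


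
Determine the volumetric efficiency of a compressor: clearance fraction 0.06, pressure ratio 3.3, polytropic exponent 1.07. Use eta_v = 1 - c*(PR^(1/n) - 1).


PR^(1/n) = 3.3^(1/1.07) = 3.05205578
eta_v = 1 - 0.06 * (3.05205578 - 1)
eta_v = 0.8769

0.8769


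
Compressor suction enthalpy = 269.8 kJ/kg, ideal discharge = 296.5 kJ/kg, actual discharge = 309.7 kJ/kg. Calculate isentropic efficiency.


dh_ideal = 296.5 - 269.8 = 26.7 kJ/kg
dh_actual = 309.7 - 269.8 = 39.9 kJ/kg
eta_s = dh_ideal / dh_actual = 26.7 / 39.9
eta_s = 0.6692

0.6692


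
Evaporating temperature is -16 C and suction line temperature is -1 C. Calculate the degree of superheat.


Superheat = T_suction - T_evap
Superheat = -1 - (-16)
Superheat = 15 K

15


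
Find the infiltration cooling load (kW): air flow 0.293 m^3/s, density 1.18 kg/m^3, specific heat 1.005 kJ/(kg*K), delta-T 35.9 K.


Q = V_dot * rho * cp * dT
Q = 0.293 * 1.18 * 1.005 * 35.9
Q = 12.474 kW

12.474


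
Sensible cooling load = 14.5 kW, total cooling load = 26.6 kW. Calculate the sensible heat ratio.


SHR = Q_sensible / Q_total
SHR = 14.5 / 26.6
SHR = 0.545

0.545


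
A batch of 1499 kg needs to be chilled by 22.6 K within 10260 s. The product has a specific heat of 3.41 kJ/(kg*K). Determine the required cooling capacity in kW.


Q = m * cp * dT / t
Q = 1499 * 3.41 * 22.6 / 10260
Q = 11.259 kW

11.259


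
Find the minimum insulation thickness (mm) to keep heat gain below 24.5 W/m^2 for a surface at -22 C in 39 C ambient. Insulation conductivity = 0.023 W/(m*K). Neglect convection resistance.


dT = 39 - (-22) = 61 K
thickness = k * dT / q_max * 1000
thickness = 0.023 * 61 / 24.5 * 1000
thickness = 57.3 mm

57.3


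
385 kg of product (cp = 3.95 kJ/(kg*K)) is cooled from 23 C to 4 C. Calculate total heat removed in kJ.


dT = 23 - (4) = 19 K
Q = m * cp * dT = 385 * 3.95 * 19
Q = 28894 kJ

28894


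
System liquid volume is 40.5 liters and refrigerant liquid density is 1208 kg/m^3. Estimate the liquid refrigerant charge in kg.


Charge = V * rho / 1000
Charge = 40.5 * 1208 / 1000
Charge = 48.92 kg

48.92


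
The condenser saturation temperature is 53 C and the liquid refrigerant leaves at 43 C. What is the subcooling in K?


Subcooling = T_cond - T_liquid
Subcooling = 53 - 43
Subcooling = 10 K

10


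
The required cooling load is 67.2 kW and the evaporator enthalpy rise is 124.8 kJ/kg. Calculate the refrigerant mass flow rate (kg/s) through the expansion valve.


m_dot = Q / dh
m_dot = 67.2 / 124.8
m_dot = 0.5385 kg/s

0.5385


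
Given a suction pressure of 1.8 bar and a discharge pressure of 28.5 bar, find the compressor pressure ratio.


PR = P_high / P_low
PR = 28.5 / 1.8
PR = 15.833

15.833


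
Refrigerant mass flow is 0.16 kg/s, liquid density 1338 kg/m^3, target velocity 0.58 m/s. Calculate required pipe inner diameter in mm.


A = m_dot / (rho * v) = 0.16 / (1338 * 0.58) = 0.0002061749394 m^2
d = sqrt(4*A/pi) * 1000
d = 16.2 mm

16.2


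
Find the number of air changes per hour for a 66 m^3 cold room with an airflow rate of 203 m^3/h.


ACH = flow / volume
ACH = 203 / 66
ACH = 3.076

3.076


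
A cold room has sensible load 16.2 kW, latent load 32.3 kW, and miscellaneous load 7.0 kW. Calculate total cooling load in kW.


Q_total = Q_s + Q_l + Q_misc
Q_total = 16.2 + 32.3 + 7.0
Q_total = 55.5 kW

55.5


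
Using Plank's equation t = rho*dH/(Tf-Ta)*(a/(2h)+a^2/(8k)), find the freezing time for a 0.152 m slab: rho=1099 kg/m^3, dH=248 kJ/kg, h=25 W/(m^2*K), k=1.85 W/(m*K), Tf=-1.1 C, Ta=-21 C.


dT = -1.1 - (-21) = 19.9 K
term1 = a/(2h) = 0.152/(2*25) = 0.00304
term2 = a^2/(8k) = 0.152^2/(8*1.85) = 0.001561081081
t = rho*dH*1000/dT * (term1 + term2)
t = 1099*248*1000/19.9 * (0.00304 + 0.001561081081)
t = 63017 s

63017


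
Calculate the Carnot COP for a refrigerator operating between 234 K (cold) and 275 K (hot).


dT = 275 - 234 = 41 K
COP_carnot = T_cold / dT = 234 / 41
COP_carnot = 5.707

5.707


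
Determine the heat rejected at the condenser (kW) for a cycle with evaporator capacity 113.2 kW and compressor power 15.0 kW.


Q_cond = Q_evap + W
Q_cond = 113.2 + 15.0
Q_cond = 128.2 kW

128.2


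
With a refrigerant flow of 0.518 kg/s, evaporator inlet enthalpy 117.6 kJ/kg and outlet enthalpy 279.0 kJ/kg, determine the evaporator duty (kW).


dh = 279.0 - 117.6 = 161.4 kJ/kg
Q_evap = m_dot * dh = 0.518 * 161.4
Q_evap = 83.61 kW

83.61


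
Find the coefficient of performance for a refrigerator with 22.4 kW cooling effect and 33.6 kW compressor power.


COP = Q_evap / W
COP = 22.4 / 33.6
COP = 0.667

0.667


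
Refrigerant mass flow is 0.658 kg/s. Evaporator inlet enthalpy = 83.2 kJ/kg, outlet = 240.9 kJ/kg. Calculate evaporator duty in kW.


dh = 240.9 - 83.2 = 157.7 kJ/kg
Q_evap = m_dot * dh = 0.658 * 157.7
Q_evap = 103.77 kW

103.77


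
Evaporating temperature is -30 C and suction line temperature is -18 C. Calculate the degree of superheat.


Superheat = T_suction - T_evap
Superheat = -18 - (-30)
Superheat = 12 K

12


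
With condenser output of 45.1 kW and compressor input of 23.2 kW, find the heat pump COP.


COP_hp = Q_cond / W
COP_hp = 45.1 / 23.2
COP_hp = 1.944

1.944


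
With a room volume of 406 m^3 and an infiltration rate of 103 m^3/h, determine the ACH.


ACH = flow / volume
ACH = 103 / 406
ACH = 0.254

0.254


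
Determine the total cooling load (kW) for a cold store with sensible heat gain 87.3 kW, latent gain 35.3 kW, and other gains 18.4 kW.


Q_total = Q_s + Q_l + Q_misc
Q_total = 87.3 + 35.3 + 18.4
Q_total = 141.0 kW

141.0


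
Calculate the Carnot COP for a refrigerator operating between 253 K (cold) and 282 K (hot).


dT = 282 - 253 = 29 K
COP_carnot = T_cold / dT = 253 / 29
COP_carnot = 8.724

8.724


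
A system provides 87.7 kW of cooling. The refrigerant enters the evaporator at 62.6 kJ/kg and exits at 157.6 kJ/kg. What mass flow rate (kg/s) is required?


dh = 157.6 - 62.6 = 95.0 kJ/kg
m_dot = Q / dh = 87.7 / 95.0 = 0.9232 kg/s

0.9232


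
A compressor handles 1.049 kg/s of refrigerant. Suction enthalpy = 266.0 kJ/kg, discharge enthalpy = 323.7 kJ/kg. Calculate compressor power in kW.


dh = 323.7 - 266.0 = 57.7 kJ/kg
W = m_dot * dh = 1.049 * 57.7 = 60.53 kW

60.53


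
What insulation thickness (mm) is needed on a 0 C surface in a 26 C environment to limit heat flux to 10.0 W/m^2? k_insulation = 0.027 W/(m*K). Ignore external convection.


dT = 26 - (0) = 26 K
thickness = k * dT / q_max * 1000
thickness = 0.027 * 26 / 10.0 * 1000
thickness = 70.2 mm

70.2


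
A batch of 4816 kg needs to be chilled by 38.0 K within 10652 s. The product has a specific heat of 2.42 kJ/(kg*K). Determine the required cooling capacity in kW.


Q = m * cp * dT / t
Q = 4816 * 2.42 * 38.0 / 10652
Q = 41.577 kW

41.577


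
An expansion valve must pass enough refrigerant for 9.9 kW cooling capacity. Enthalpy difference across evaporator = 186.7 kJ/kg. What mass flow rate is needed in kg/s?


m_dot = Q / dh
m_dot = 9.9 / 186.7
m_dot = 0.053 kg/s

0.053


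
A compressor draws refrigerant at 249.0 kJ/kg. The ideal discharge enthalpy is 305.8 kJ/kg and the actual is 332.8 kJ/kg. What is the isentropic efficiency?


dh_ideal = 305.8 - 249.0 = 56.8 kJ/kg
dh_actual = 332.8 - 249.0 = 83.8 kJ/kg
eta_s = dh_ideal / dh_actual = 56.8 / 83.8
eta_s = 0.6778

0.6778


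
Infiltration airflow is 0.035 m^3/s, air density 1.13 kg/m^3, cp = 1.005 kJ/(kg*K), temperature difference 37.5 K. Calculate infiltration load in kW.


Q = V_dot * rho * cp * dT
Q = 0.035 * 1.13 * 1.005 * 37.5
Q = 1.491 kW

1.491


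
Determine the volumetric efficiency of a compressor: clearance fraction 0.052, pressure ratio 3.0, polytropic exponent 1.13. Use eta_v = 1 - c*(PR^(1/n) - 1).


PR^(1/n) = 3.0^(1/1.13) = 2.64381583
eta_v = 1 - 0.052 * (2.64381583 - 1)
eta_v = 0.9145

0.9145


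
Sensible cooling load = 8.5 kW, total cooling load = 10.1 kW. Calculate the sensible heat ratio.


SHR = Q_sensible / Q_total
SHR = 8.5 / 10.1
SHR = 0.842

0.842


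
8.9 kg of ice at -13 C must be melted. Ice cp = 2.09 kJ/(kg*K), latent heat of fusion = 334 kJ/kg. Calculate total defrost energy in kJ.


Sensible heat = cp * dT = 2.09 * 13 = 27.17 kJ/kg
Total per kg = 27.17 + 334 = 361.17 kJ/kg
Q = m * total = 8.9 * 361.17
Q = 3214.4 kJ

3214.4


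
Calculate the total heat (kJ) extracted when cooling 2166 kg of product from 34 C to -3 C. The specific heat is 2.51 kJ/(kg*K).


dT = 34 - (-3) = 37 K
Q = m * cp * dT = 2166 * 2.51 * 37
Q = 201156 kJ

201156


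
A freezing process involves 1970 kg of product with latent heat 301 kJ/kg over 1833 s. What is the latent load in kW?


Q_lat = m * h_fg / t
Q_lat = 1970 * 301 / 1833
Q_lat = 323.5 kW

323.5


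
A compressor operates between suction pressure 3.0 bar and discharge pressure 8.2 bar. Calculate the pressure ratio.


PR = P_high / P_low
PR = 8.2 / 3.0
PR = 2.733

2.733


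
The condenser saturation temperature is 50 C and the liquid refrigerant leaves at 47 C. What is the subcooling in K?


Subcooling = T_cond - T_liquid
Subcooling = 50 - 47
Subcooling = 3 K

3


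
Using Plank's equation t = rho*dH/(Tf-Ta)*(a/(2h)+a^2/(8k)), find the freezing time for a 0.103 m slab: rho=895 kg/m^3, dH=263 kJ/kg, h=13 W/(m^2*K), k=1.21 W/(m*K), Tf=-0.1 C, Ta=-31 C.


dT = -0.1 - (-31) = 30.9 K
term1 = a/(2h) = 0.103/(2*13) = 0.003961538462
term2 = a^2/(8k) = 0.103^2/(8*1.21) = 0.001095971074
t = rho*dH*1000/dT * (term1 + term2)
t = 895*263*1000/30.9 * (0.003961538462 + 0.001095971074)
t = 38526 s

38526


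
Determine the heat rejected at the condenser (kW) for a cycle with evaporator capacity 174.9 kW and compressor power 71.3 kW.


Q_cond = Q_evap + W
Q_cond = 174.9 + 71.3
Q_cond = 246.2 kW

246.2
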